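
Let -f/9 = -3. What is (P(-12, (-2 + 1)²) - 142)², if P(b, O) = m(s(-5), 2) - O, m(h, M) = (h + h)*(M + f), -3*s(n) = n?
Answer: 19321/9 ≈ 2146.8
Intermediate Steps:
f = 27 (f = -9*(-3) = 27)
s(n) = -n/3
m(h, M) = 2*h*(27 + M) (m(h, M) = (h + h)*(M + 27) = (2*h)*(27 + M) = 2*h*(27 + M))
P(b, O) = 290/3 - O (P(b, O) = 2*(-⅓*(-5))*(27 + 2) - O = 2*(5/3)*29 - O = 290/3 - O)
(P(-12, (-2 + 1)²) - 142)² = ((290/3 - (-2 + 1)²) - 142)² = ((290/3 - 1*(-1)²) - 142)² = ((290/3 - 1*1) - 142)² = ((290/3 - 1) - 142)² = (287/3 - 142)² = (-139/3)² = 19321/9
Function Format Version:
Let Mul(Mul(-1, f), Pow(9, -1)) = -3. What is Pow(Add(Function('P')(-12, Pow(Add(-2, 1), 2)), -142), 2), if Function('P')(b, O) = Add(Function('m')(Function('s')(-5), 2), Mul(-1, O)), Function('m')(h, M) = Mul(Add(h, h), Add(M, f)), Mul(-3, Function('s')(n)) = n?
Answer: Rational(19321, 9) ≈ 2146.8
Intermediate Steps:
f = 27 (f = Mul(-9, -3) = 27)
Function('s')(n) = Mul(Rational(-1, 3), n)
Function('m')(h, M) = Mul(2, h, Add(27, M)) (Function('m')(h, M) = Mul(Add(h, h), Add(M, 27)) = Mul(Mul(2, h), Add(27, M)) = Mul(2, h, Add(27, M)))
Function('P')(b, O) = Add(Rational(290, 3), Mul(-1, O)) (Function('P')(b, O) = Add(Mul(2, Mul(Rational(-1, 3), -5), Add(27, 2)), Mul(-1, O)) = Add(Mul(2, Rational(5, 3), 29), Mul(-1, O)) = Add(Rational(290, 3), Mul(-1, O)))
Pow(Add(Function('P')(-12, Pow(Add(-2, 1), 2)), -142), 2) = Pow(Add(Add(Rational(290, 3), Mul(-1, Pow(Add(-2, 1), 2))), -142), 2) = Pow(Add(Add(Rational(290, 3), Mul(-1, Pow(-1, 2))), -142), 2) = Pow(Add(Add(Rational(290, 3), Mul(-1, 1)), -142), 2) = Pow(Add(Add(Rational(290, 3), -1), -142), 2) = Pow(Add(Rational(287, 3), -142), 2) = Pow(Rational(-139, 3), 2) = Rational(19321, 9)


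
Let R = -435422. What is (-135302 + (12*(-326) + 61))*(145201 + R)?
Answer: 40385122813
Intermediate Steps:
(-135302 + (12*(-326) + 61))*(145201 + R) = (-135302 + (12*(-326) + 61))*(145201 - 435422) = (-135302 + (-3912 + 61))*(-290221) = (-135302 - 3851)*(-290221) = -139153*(-290221) = 40385122813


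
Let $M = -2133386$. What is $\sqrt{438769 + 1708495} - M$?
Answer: $2133386 + 8 \sqrt{33551} \approx 2.1349 \cdot 10^{6}$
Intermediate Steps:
$\sqrt{438769 + 1708495} - M = \sqrt{438769 + 1708495} - -2133386 = \sqrt{2147264} + 2133386 = 8 \sqrt{33551} + 2133386 = 2133386 + 8 \sqrt{33551}$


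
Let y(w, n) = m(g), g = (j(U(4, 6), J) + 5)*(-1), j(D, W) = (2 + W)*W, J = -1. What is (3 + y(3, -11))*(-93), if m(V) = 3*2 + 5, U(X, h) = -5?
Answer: -1302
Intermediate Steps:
j(D, W) = W*(2 + W)
g = -4 (g = (-(2 - 1) + 5)*(-1) = (-1*1 + 5)*(-1) = (-1 + 5)*(-1) = 4*(-1) = -4)
m(V) = 11 (m(V) = 6 + 5 = 11)
y(w, n) = 11
(3 + y(3, -11))*(-93) = (3 + 11)*(-93) = 14*(-93) = -1302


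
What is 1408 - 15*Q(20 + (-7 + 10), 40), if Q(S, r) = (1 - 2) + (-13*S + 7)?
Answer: 5803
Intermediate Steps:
Q(S, r) = 6 - 13*S (Q(S, r) = -1 + (7 - 13*S) = 6 - 13*S)
1408 - 15*Q(20 + (-7 + 10), 40) = 1408 - 15*(6 - 13*(20 + (-7 + 10))) = 1408 - 15*(6 - 13*(20 + 3)) = 1408 - 15*(6 - 13*23) = 1408 - 15*(6 - 299) = 1408 - 15*(-293) = 1408 + 4395 = 5803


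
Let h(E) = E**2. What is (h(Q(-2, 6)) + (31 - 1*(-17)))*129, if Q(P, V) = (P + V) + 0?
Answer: 8256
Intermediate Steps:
Q(P, V) = P + V
(h(Q(-2, 6)) + (31 - 1*(-17)))*129 = ((-2 + 6)**2 + (31 - 1*(-17)))*129 = (4**2 + (31 + 17))*129 = (16 + 48)*129 = 64*129 = 8256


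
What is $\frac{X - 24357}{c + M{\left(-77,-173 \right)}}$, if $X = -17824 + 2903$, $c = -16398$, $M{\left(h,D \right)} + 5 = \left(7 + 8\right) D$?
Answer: $\frac{19639}{9499} \approx 2.0675$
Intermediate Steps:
$M{\left(h,D \right)} = -5 + 15 D$ ($M{\left(h,D \right)} = -5 + \left(7 + 8\right) D = -5 + 15 D$)
$X = -14921$
$\frac{X - 24357}{c + M{\left(-77,-173 \right)}} = \frac{-14921 - 24357}{-16398 + \left(-5 + 15 \left(-173\right)\right)} = - \frac{39278}{-16398 - 2600} = - \frac{39278}{-18998} = \left(-39278\right) \left(- \frac{1}{18998}\right) = \frac{19639}{9499}$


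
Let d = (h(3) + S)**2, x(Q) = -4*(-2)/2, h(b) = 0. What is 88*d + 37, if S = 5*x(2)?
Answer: 35237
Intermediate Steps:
x(Q) = 4 (x(Q) = 8*(1/2) = 4)
S = 20 (S = 5*4 = 20)
d = 400 (d = (0 + 20)**2 = 20**2 = 400)
88*d + 37 = 88*400 + 37 = 35200 + 37 = 35237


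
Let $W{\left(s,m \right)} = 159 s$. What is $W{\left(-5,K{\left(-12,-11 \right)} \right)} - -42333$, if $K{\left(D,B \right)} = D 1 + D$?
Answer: $41538$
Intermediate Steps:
$K{\left(D,B \right)} = 2 D$ ($K{\left(D,B \right)} = D + D = 2 D$)
$W{\left(-5,K{\left(-12,-11 \right)} \right)} - -42333 = 159 \left(-5\right) - -42333 = -795 + 42333 = 41538$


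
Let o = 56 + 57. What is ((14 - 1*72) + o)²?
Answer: 3025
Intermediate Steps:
o = 113
((14 - 1*72) + o)² = ((14 - 1*72) + 113)² = ((14 - 72) + 113)² = (-58 + 113)² = 55² = 3025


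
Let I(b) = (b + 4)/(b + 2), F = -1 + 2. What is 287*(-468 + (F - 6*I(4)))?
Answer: -136325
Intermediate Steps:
F = 1
I(b) = (4 + b)/(2 + b)
287*(-468 + (F - 6*I(4))) = 287*(-468 + (1 - 6*(4 + 4)/(2 + 4))) = 287*(-468 + (1 - 6*8/6)) = 287*(-468 + (1 - 8)) = 287*(-468 - 7) = 287*(-475) = -136325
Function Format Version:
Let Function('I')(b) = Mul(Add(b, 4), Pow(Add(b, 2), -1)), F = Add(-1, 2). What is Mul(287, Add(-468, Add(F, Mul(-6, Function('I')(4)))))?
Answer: -136325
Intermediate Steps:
F = 1
Function('I')(b) = Mul(Pow(Add(2, b), -1), Add(4, b)) (Function('I')(b) = Mul(Add(4, b), Pow(Add(2, b), -1)) = Mul(Pow(Add(2, b), -1), Add(4, b)))
Mul(287, Add(-468, Add(F, Mul(-6, Function('I')(4))))) = Mul(287, Add(-468, Add(1, Mul(-6, Mul(Pow(Add(2, 4), -1), Add(4, 4)))))) = Mul(287, Add(-468, Add(1, Mul(-6, Mul(Pow(6, -1), 8))))) = Mul(287, Add(-468, Add(1, Mul(-6, Mul(Rational(1, 6), 8))))) = Mul(287, Add(-468, Add(1, Mul(-6, Rational(4, 3))))) = Mul(287, Add(-468, Add(1, -8))) = Mul(287, Add(-468, -7)) = Mul(287, -475) = -136325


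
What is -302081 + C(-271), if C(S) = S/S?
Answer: -302080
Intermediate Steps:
C(S) = 1
-302081 + C(-271) = -302081 + 1 = -302080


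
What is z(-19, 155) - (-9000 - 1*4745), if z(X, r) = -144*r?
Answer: -8575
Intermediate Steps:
z(-19, 155) - (-9000 - 1*4745) = -144*155 - (-9000 - 1*4745) = -22320 - (-9000 - 4745) = -22320 - 1*(-13745) = -22320 + 13745 = -8575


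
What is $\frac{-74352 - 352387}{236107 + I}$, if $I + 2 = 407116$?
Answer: $- \frac{426739}{643221} \approx -0.66344$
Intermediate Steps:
$I = 407114$ ($I = -2 + 407116 = 407114$)
$\frac{-74352 - 352387}{236107 + I} = \frac{-74352 - 352387}{236107 + 407114} = - \frac{426739}{643221}$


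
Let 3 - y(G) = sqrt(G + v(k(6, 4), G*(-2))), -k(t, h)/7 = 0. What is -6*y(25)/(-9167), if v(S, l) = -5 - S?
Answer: 18/9167 - 12*sqrt(5)/9167 ≈ -0.00096354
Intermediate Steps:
k(t, h) = 0 (k(t, h) = -7*0 = 0)
y(G) = 3 - sqrt(-5 + G) (y(G) = 3 - sqrt(G + (-5 - 1*0)) = 3 - sqrt(G + (-5 + 0)) = 3 - sqrt(G - 5) = 3 - sqrt(-5 + G))
-6*y(25)/(-9167) = -6*(3 - sqrt(-5 + 25))/(-9167) = -6*(3 - sqrt(20))*(-1/9167) = -6*(3 - 2*sqrt(5))*(-1/9167) = (-18 + 12*sqrt(5))*(-1/9167) = 18/9167 - 12*sqrt(5)/9167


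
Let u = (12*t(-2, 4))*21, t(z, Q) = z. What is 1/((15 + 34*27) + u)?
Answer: 1/429 ≈ 0.0023310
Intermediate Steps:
u = -504 (u = (12*(-2))*21 = -24*21 = -504)
1/((15 + 34*27) + u) = 1/((15 + 34*27) - 504) = 1/((15 + 918) - 504) = 1/(933 - 504) = 1/429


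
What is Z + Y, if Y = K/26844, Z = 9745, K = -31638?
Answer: 43593857/4474 ≈ 9743.8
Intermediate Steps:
Y = -5273/4474 (Y = -31638/26844 = -31638*1/26844 = -5273/4474 ≈ -1.1786)
Z + Y = 9745 - 5273/4474 = 43593857/4474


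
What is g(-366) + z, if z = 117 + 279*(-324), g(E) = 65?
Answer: -90214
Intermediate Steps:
z = -90279 (z = 117 - 90396 = -90279)
g(-366) + z = 65 - 90279 = -90214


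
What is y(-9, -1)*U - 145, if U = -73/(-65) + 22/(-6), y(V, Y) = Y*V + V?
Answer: -145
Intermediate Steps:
y(V, Y) = V + V*Y (y(V, Y) = V*Y + V = V + V*Y)
U = -496/195 (U = -73*(-1/65) + 22*(-⅙) = 73/65 - 11/3 = -496/195 ≈ -2.5436)
y(-9, -1)*U - 145 = -9*(1 - 1)*(-496/195) - 145 = -9*0*(-496/195) - 145 = 0*(-496/195) - 145 = 0 - 145 = -145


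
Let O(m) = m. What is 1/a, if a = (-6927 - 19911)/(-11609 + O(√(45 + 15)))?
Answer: 11609/26838 - √15/13419 ≈ 0.43227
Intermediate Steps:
a = -26838/(-11609 + 2*√15) (a = (-6927 - 19911)/(-11609 + √(45 + 15)) = -26838/(-11609 + √60) = -26838/(-11609 + 2*√15) ≈ 2.3134)
1/a = 1/(311562342/134768821 + 53676*√15/134768821)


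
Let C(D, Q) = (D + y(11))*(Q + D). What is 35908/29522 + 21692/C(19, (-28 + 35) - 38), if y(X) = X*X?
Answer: -72508223/6199620 ≈ -11.696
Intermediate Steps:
y(X) = X**2
C(D, Q) = (121 + D)*(D + Q) (C(D, Q) = (D + 11**2)*(Q + D) = (D + 121)*(D + Q) = (121 + D)*(D + Q))
35908/29522 + 21692/C(19, (-28 + 35) - 38) = 35908/29522 + 21692/(19**2 + 121*19 + 121*((-28 + 35) - 38) + 19*((-28 + 35) - 38)) = 35908*(1/29522) + 21692/(361 + 2299 + 121*(7 - 38) + 19*(7 - 38)) = 17954/14761 + 21692/(361 + 2299 + 121*(-31) + 19*(-31)) = 17954/14761 + 21692/(361 + 2299 - 3751 - 589) = 17954/14761 + 21692/(-1680) = 17954/14761 + 21692*(-1/1680) = 17954/14761 - 5423/420 = -72508223/6199620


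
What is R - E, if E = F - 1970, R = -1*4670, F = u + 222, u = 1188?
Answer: -4110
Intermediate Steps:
F = 1410 (F = 1188 + 222 = 1410)
R = -4670
E = -560 (E = 1410 - 1970 = -560)
R - E = -4670 - 1*(-560) = -4670 + 560 = -4110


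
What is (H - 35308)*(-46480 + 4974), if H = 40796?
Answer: -227784928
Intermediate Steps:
(H - 35308)*(-46480 + 4974) = (40796 - 35308)*(-46480 + 4974) = 5488*(-41506) = -227784928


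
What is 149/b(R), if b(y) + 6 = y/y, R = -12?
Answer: -149/5 ≈ -29.800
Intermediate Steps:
b(y) = -5 (b(y) = -6 + y/y = -6 + 1 = -5)
149/b(R) = 149/(-5) = 149*(-1/5) = -149/5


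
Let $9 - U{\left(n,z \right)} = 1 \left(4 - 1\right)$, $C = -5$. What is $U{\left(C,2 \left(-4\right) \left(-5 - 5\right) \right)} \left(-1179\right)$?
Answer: $-7074$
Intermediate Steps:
$U{\left(n,z \right)} = 6$ ($U{\left(n,z \right)} = 9 - 1 \left(4 - 1\right) = 9 - 1 \cdot 3 = 9 - 3 = 6$)
$U{\left(C,2 \left(-4\right) \left(-5 - 5\right) \right)} \left(-1179\right) = 6 \left(-1179\right) = -7074$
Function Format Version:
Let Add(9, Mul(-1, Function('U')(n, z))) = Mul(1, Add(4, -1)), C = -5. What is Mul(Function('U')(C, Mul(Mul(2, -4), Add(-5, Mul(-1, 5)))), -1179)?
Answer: -7074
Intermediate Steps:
Function('U')(n, z) = 6 (Function('U')(n, z) = Add(9, Mul(-1, Mul(1, Add(4, -1)))) = Add(9, Mul(-1, Mul(1, 3))) = Add(9, Mul(-1, 3)) = Add(9, -3) = 6)
Mul(Function('U')(C, Mul(Mul(2, -4), Add(-5, Mul(-1, 5)))), -1179) = Mul(6, -1179) = -7074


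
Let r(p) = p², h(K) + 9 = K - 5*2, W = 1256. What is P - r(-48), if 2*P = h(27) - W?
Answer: -2928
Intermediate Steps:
h(K) = -19 + K (h(K) = -9 + (K - 5*2) = -9 + (K - 10) = -9 + (-10 + K) = -19 + K)
P = -624 (P = ((-19 + 27) - 1*1256)/2 = (8 - 1256)/2 = (½)*(-1248) = -624)
P - r(-48) = -624 - 1*(-48)² = -624 - 1*2304 = -624 - 2304 = -2928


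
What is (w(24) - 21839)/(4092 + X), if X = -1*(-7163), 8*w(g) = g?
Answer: -21836/11255 ≈ -1.9401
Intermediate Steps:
w(g) = g/8
X = 7163
(w(24) - 21839)/(4092 + X) = ((⅛)*24 - 21839)/(4092 + 7163) = (3 - 21839)/11255 = -21836*1/11255 = -21836/11255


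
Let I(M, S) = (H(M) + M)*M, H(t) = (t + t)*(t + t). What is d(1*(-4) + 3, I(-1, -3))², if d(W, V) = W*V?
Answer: 9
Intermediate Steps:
H(t) = 4*t² (H(t) = (2*t)*(2*t) = 4*t²)
I(M, S) = M*(M + 4*M²) (I(M, S) = (4*M² + M)*M = (M + 4*M²)*M = M*(M + 4*M²))
d(W, V) = V*W
d(1*(-4) + 3, I(-1, -3))² = (((-1)²*(1 + 4*(-1)))*(1*(-4) + 3))² = ((1*(1 - 4))*(-4 + 3))² = ((1*(-3))*(-1))² = (-3*(-1))² = 3² = 9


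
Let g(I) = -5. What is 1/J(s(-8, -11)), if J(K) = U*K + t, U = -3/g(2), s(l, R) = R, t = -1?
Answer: -5/38 ≈ -0.13158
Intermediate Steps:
U = 3/5 (U = -3/(-5) = -3*(-1/5) = 3/5 ≈ 0.60000)
J(K) = -1 + 3*K/5 (J(K) = 3*K/5 - 1 = -1 + 3*K/5)
1/J(s(-8, -11)) = 1/(-1 + (3/5)*(-11)) = 1/(-1 - 33/5) = 1/(-38/5) = -5/38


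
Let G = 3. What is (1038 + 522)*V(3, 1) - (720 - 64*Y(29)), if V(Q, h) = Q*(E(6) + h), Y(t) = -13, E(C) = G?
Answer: 17168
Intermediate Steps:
E(C) = 3
V(Q, h) = Q*(3 + h)
(1038 + 522)*V(3, 1) - (720 - 64*Y(29)) = (1038 + 522)*(3*(3 + 1)) - (720 - 64*(-13)) = 1560*(3*4) - (720 + 832) = 1560*12 - 1*1552 = 18720 - 1552 = 17168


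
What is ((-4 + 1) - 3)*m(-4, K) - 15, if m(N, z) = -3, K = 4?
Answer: 3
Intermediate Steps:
((-4 + 1) - 3)*m(-4, K) - 15 = ((-4 + 1) - 3)*(-3) - 15 = (-3 - 3)*(-3) - 15 = -6*(-3) - 15 = 18 - 15 = 3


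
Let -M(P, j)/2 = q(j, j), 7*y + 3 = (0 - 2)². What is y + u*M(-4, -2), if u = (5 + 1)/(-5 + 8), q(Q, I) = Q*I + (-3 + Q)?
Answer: 29/7 ≈ 4.1429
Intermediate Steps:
q(Q, I) = -3 + Q + I*Q (q(Q, I) = I*Q + (-3 + Q) = -3 + Q + I*Q)
y = ⅐ (y = -3/7 + (0 - 2)²/7 = -3/7 + (⅐)*(-2)² = -3/7 + (⅐)*4 = -3/7 + 4/7 = ⅐ ≈ 0.14286)
M(P, j) = 6 - 2*j - 2*j² (M(P, j) = -2*(-3 + j + j*j) = -2*(-3 + j + j²) = 6 - 2*j - 2*j²)
u = 2 (u = 6/3 = 6*(⅓) = 2)
y + u*M(-4, -2) = ⅐ + 2*(6 - 2*(-2) - 2*(-2)²) = ⅐ + 2*(6 + 4 - 2*4) = ⅐ + 2*(6 + 4 - 8) = ⅐ + 2*2 = ⅐ + 4 = 29/7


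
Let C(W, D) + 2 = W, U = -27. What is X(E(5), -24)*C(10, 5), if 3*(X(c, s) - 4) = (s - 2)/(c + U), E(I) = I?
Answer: 1160/33 ≈ 35.151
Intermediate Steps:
C(W, D) = -2 + W
X(c, s) = 4 + (-2 + s)/(3*(-27 + c)) (X(c, s) = 4 + ((s - 2)/(c - 27))/3 = 4 + ((-2 + s)/(-27 + c))/3 = 4 + (-2 + s)/(3*(-27 + c)))
X(E(5), -24)*C(10, 5) = ((-326 - 24 + 12*5)/(3*(-27 + 5)))*(-2 + 10) = ((⅓)*(-326 - 24 + 60)/(-22))*8 = ((⅓)*(-1/22)*(-290))*8 = (145/33)*8 = 1160/33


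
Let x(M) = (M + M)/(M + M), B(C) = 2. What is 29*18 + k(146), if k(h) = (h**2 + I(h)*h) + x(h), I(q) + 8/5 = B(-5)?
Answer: 109487/5 ≈ 21897.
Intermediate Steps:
I(q) = 2/5 (I(q) = -8/5 + 2 = 2/5)
x(M) = 1 (x(M) = (2*M)/((2*M)) = (2*M)*(1/(2*M)) = 1)
k(h) = 1 + h**2 + 2*h/5 (k(h) = (h**2 + 2*h/5) + 1 = 1 + h**2 + 2*h/5)
29*18 + k(146) = 29*18 + (1 + 146**2 + (2/5)*146) = 522 + (1 + 21316 + 292/5) = 522 + 106877/5 = 109487/5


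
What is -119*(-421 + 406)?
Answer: 1785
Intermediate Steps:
-119*(-421 + 406) = -119*(-15) = 1785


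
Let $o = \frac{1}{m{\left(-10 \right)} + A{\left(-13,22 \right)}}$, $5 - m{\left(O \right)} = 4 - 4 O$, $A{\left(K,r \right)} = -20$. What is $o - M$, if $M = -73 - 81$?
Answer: $\frac{9085}{59} \approx 153.98$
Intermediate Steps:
$m{\left(O \right)} = 1 + 4 O$ ($m{\left(O \right)} = 5 - \left(4 - 4 O\right) = 5 + \left(-4 + 4 O\right) = 1 + 4 O$)
$M = -154$ ($M = -73 - 81 = -154$)
$o = - \frac{1}{59}$ ($o = \frac{1}{\left(1 + 4 \left(-10\right)\right) - 20} = \frac{1}{\left(1 - 40\right) - 20} = \frac{1}{-39 - 20} = \frac{1}{-59} = - \frac{1}{59} \approx -0.016949$)
$o - M = - \frac{1}{59} - -154 = - \frac{1}{59} + 154 = \frac{9085}{59}$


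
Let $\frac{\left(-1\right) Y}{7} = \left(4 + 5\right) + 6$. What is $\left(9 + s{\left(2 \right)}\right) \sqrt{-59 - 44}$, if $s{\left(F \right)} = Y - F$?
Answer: $- 98 i \sqrt{103} \approx - 994.59 i$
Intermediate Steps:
$Y = -105$ ($Y = - 7 \left(\left(4 + 5\right) + 6\right) = - 7 \left(9 + 6\right) = \left(-7\right) 15 = -105$)
$s{\left(F \right)} = -105 - F$
$\left(9 + s{\left(2 \right)}\right) \sqrt{-59 - 44} = \left(9 - 107\right) \sqrt{-59 - 44} = \left(9 - 107\right) \sqrt{-103} = \left(9 - 107\right) i \sqrt{103} = - 98 i \sqrt{103}$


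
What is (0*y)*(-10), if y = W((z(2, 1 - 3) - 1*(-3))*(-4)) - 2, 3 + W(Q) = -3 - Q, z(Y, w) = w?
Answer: 0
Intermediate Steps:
W(Q) = -6 - Q (W(Q) = -3 + (-3 - Q) = -6 - Q)
y = -4 (y = (-6 - ((1 - 3) - 1*(-3))*(-4)) - 2 = (-6 - (-2 + 3)*(-4)) - 2 = (-6 - (-4)) - 2 = (-6 - 1*(-4)) - 2 = (-6 + 4) - 2 = -2 - 2 = -4)
(0*y)*(-10) = (0*(-4))*(-10) = 0*(-10) = 0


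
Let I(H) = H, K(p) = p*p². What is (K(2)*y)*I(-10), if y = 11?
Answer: -880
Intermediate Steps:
K(p) = p³
(K(2)*y)*I(-10) = (2³*11)*(-10) = (8*11)*(-10) = 88*(-10) = -880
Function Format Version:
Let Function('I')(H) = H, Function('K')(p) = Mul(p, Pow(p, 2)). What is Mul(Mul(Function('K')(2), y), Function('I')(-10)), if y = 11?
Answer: -880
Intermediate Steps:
Function('K')(p) = Pow(p, 3)
Mul(Mul(Function('K')(2), y), Function('I')(-10)) = Mul(Mul(Pow(2, 3), 11), -10) = Mul(Mul(8, 11), -10) = Mul(88, -10) = -880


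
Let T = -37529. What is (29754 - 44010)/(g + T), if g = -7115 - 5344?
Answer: 3564/12497 ≈ 0.28519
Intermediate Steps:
g = -12459
(29754 - 44010)/(g + T) = (29754 - 44010)/(-12459 - 37529) = -14256/(-49988) = -14256*(-1/49988) = 3564/12497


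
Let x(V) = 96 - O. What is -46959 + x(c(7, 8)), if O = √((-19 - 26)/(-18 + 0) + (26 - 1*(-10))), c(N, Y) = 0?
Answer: -46863 - √154/2 ≈ -46869.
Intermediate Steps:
O = √154/2 (O = √(-45/(-18) + (26 + 10)) = √(-45*(-1/18) + 36) = √(5/2 + 36) = √(77/2) = √154/2 ≈ 6.2048)
x(V) = 96 - √154/2
-46959 + x(c(7, 8)) = -46959 + (96 - √154/2) = -46863 - √154/2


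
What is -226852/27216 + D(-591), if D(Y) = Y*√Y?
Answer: -56713/6804 - 591*I*√591 ≈ -8.3353 - 14368.0*I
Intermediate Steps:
D(Y) = Y^(3/2)
-226852/27216 + D(-591) = -226852/27216 + (-591)^(3/2) = -226852*1/27216 - 591*I*√591 = -56713/6804 - 591*I*√591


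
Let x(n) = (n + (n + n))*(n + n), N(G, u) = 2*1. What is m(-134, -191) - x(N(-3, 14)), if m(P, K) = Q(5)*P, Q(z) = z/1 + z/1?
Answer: -1364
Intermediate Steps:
N(G, u) = 2
Q(z) = 2*z (Q(z) = z*1 + z*1 = z + z = 2*z)
m(P, K) = 10*P (m(P, K) = (2*5)*P = 10*P)
x(n) = 6*n² (x(n) = (n + 2*n)*(2*n) = (3*n)*(2*n) = 6*n²)
m(-134, -191) - x(N(-3, 14)) = 10*(-134) - 6*2² = -1340 - 6*4 = -1340 - 1*24 = -1340 - 24 = -1364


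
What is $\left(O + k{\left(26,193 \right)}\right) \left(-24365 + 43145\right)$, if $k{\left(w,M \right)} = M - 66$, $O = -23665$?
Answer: $-442043640$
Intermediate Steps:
$k{\left(w,M \right)} = -66 + M$
$\left(O + k{\left(26,193 \right)}\right) \left(-24365 + 43145\right) = \left(-23665 + \left(-66 + 193\right)\right) \left(-24365 + 43145\right) = \left(-23665 + 127\right) 18780 = \left(-23538\right) 18780 = -442043640$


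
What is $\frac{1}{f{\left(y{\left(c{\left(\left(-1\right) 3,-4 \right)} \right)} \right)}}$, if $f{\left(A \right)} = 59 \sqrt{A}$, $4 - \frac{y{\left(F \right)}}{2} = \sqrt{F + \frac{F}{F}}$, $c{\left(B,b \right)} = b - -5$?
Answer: $\frac{\sqrt{2}}{118 \sqrt{4 - \sqrt{2}}} \approx 0.0074531$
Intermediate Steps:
$c{\left(B,b \right)} = 5 + b$ ($c{\left(B,b \right)} = b + 5 = 5 + b$)
$y{\left(F \right)} = 8 - 2 \sqrt{1 + F}$ ($y{\left(F \right)} = 8 - 2 \sqrt{F + \frac{F}{F}} = 8 - 2 \sqrt{F + 1} = 8 - 2 \sqrt{1 + F}$)
$\frac{1}{f{\left(y{\left(c{\left(\left(-1\right) 3,-4 \right)} \right)} \right)}} = \frac{1}{59 \sqrt{8 - 2 \sqrt{1 + \left(5 - 4\right)}}} = \frac{1}{59 \sqrt{8 - 2 \sqrt{1 + 1}}} = \frac{1}{59 \sqrt{8 - 2 \sqrt{2}}}$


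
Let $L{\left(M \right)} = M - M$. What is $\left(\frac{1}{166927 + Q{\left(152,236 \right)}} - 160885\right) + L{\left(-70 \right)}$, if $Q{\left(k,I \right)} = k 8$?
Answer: $- \frac{27051686554}{168143} \approx -1.6089 \cdot 10^{5}$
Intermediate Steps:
$L{\left(M \right)} = 0$
$Q{\left(k,I \right)} = 8 k$
$\left(\frac{1}{166927 + Q{\left(152,236 \right)}} - 160885\right) + L{\left(-70 \right)} = \left(\frac{1}{166927 + 8 \cdot 152} - 160885\right) + 0 = \left(\frac{1}{166927 + 1216} - 160885\right) + 0 = \left(\frac{1}{168143} - 160885\right) + 0 = - \frac{27051686554}{168143} + 0 = - \frac{27051686554}{168143}$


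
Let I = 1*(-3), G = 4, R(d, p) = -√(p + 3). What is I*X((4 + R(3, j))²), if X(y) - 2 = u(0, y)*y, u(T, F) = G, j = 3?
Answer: -270 + 96*√6 ≈ -34.849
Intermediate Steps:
R(d, p) = -√(3 + p)
u(T, F) = 4
I = -3
X(y) = 2 + 4*y
I*X((4 + R(3, j))²) = -3*(2 + 4*(4 - √(3 + 3))²) = -3*(2 + 4*(4 - √6)²) = -6 - 12*(4 - √6)²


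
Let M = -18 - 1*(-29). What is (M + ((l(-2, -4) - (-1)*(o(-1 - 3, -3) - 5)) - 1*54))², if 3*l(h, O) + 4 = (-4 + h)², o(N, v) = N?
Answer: 15376/9 ≈ 1708.4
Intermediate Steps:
l(h, O) = -4/3 + (-4 + h)²/3
M = 11 (M = -18 + 29 = 11)
(M + ((l(-2, -4) - (-1)*(o(-1 - 3, -3) - 5)) - 1*54))² = (11 + (((-4/3 + (-4 - 2)²/3) - (-1)*((-1 - 3) - 5)) - 1*54))² = (11 + (((-4/3 + (⅓)*(-6)²) - (-1)*(-4 - 5)) - 54))² = (11 + (((-4/3 + (⅓)*36) - (-1)*(-9)) - 54))² = (11 + (((-4/3 + 12) - 1*9) - 54))² = (11 + ((32/3 - 9) - 54))² = (11 + (5/3 - 54))² = (11 - 157/3)² = (-124/3)² = 15376/9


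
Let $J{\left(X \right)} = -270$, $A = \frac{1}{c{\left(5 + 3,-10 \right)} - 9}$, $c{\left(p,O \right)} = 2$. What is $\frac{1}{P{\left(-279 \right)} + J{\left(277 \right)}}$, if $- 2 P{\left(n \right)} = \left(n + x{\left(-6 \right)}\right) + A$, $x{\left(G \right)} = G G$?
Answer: $- \frac{7}{1039} \approx -0.0067372$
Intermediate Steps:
$x{\left(G \right)} = G^{2}$
$A = - \frac{1}{7}$ ($A = \frac{1}{2 - 9} = \frac{1}{-7} = - \frac{1}{7} \approx -0.14286$)
$P{\left(n \right)} = - \frac{251}{14} - \frac{n}{2}$ ($P{\left(n \right)} = - \frac{\left(n + \left(-6\right)^{2}\right) - \frac{1}{7}}{2} = - \frac{\left(n + 36\right) - \frac{1}{7}}{2} = - \frac{\left(36 + n\right) - \frac{1}{7}}{2} = - \frac{\frac{251}{7} + n}{2} = - \frac{251}{14} - \frac{n}{2}$)
$\frac{1}{P{\left(-279 \right)} + J{\left(277 \right)}} = \frac{1}{\left(- \frac{251}{14} - - \frac{279}{2}\right) - 270} = \frac{1}{\left(- \frac{251}{14} + \frac{279}{2}\right) - 270} = \frac{1}{\frac{851}{7} - 270} = \frac{1}{- \frac{1039}{7}} = - \frac{7}{1039}$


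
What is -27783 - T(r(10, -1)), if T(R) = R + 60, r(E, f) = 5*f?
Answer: -27838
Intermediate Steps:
T(R) = 60 + R
-27783 - T(r(10, -1)) = -27783 - (60 + 5*(-1)) = -27783 - (60 - 5) = -27783 - 1*55 = -27783 - 55 = -27838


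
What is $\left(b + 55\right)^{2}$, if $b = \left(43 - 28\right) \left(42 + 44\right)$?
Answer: $1809025$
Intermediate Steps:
$b = 1290$ ($b = 15 \cdot 86 = 1290$)
$\left(b + 55\right)^{2} = \left(1290 + 55\right)^{2} = 1345^{2} = 1809025$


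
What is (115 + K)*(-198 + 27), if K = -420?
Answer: 52155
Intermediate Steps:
(115 + K)*(-198 + 27) = (115 - 420)*(-198 + 27) = -305*(-171) = 52155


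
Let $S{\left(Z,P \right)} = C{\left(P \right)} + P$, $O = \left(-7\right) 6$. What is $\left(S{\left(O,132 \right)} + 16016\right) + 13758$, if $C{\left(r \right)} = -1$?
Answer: $29905$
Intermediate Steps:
$O = -42$
$S{\left(Z,P \right)} = -1 + P$
$\left(S{\left(O,132 \right)} + 16016\right) + 13758 = \left(\left(-1 + 132\right) + 16016\right) + 13758 = \left(131 + 16016\right) + 13758 = 16147 + 13758 = 29905$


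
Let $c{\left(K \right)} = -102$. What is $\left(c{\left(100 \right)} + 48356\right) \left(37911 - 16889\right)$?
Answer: $1014395588$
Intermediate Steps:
$\left(c{\left(100 \right)} + 48356\right) \left(37911 - 16889\right) = \left(-102 + 48356\right) \left(37911 - 16889\right) = 48254 \left(37911 - 16889\right) = 48254 \cdot 21022 = 1014395588$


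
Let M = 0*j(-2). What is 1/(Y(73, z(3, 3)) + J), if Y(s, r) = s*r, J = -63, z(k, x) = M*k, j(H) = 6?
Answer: -1/63 ≈ -0.015873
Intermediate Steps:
M = 0 (M = 0*6 = 0)
z(k, x) = 0 (z(k, x) = 0*k = 0)
Y(s, r) = r*s
1/(Y(73, z(3, 3)) + J) = 1/(0*73 - 63) = 1/(0 - 63) = 1/(-63) = -1/63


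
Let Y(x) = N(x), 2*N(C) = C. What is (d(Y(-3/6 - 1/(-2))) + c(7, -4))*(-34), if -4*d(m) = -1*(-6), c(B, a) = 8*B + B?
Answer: -2091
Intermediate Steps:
N(C) = C/2
Y(x) = x/2
c(B, a) = 9*B
d(m) = -3/2 (d(m) = -(-1)*(-6)/4 = -¼*6 = -3/2)
(d(Y(-3/6 - 1/(-2))) + c(7, -4))*(-34) = (-3/2 + 9*7)*(-34) = (-3/2 + 63)*(-34) = (123/2)*(-34) = -2091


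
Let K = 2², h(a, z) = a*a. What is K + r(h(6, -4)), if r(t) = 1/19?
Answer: 77/19 ≈ 4.0526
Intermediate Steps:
h(a, z) = a²
r(t) = 1/19
K = 4
K + r(h(6, -4)) = 4 + 1/19 = 77/19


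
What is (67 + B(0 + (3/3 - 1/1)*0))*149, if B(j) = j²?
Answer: 9983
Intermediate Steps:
(67 + B(0 + (3/3 - 1/1)*0))*149 = (67 + (0 + (3/3 - 1/1)*0)²)*149 = (67 + (0 + (3*(⅓) - 1*1)*0)²)*149 = (67 + (0 + (1 - 1)*0)²)*149 = (67 + (0 + 0*0)²)*149 = (67 + (0 + 0)²)*149 = (67 + 0²)*149 = (67 + 0)*149 = 67*149 = 9983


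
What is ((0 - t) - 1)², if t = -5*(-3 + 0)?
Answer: 256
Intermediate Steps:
t = 15 (t = -5*(-3) = 15)
((0 - t) - 1)² = ((0 - 1*15) - 1)² = ((0 - 15) - 1)² = (-15 - 1)² = (-16)² = 256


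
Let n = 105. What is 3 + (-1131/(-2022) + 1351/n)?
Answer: 166067/10110 ≈ 16.426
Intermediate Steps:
3 + (-1131/(-2022) + 1351/n) = 3 + (-1131/(-2022) + 1351/105) = 3 + (-1131*(-1/2022) + 1351*(1/105)) = 3 + (377/674 + 193/15) = 3 + 135737/10110 = 166067/10110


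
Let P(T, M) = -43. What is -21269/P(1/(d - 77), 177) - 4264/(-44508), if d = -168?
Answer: 236706001/478461 ≈ 494.72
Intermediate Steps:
-21269/P(1/(d - 77), 177) - 4264/(-44508) = -21269/(-43) - 4264/(-44508) = -21269*(-1/43) - 4264*(-1/44508) = 21269/43 + 1066/11127 = 236706001/478461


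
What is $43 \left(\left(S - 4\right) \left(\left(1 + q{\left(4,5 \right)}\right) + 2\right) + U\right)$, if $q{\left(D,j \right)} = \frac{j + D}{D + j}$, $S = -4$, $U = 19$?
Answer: $-559$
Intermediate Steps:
$q{\left(D,j \right)} = 1$ ($q{\left(D,j \right)} = \frac{D + j}{D + j} = 1$)
$43 \left(\left(S - 4\right) \left(\left(1 + q{\left(4,5 \right)}\right) + 2\right) + U\right) = 43 \left(\left(-4 - 4\right) \left(\left(1 + 1\right) + 2\right) + 19\right) = 43 \left(- 8 \left(2 + 2\right) + 19\right) = 43 \left(\left(-8\right) 4 + 19\right) = 43 \left(-32 + 19\right) = 43 \left(-13\right) = -559$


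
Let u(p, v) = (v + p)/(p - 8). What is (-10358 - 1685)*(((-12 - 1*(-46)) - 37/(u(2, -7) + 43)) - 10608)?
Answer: 33493798912/263 ≈ 1.2735e+8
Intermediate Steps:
u(p, v) = (p + v)/(-8 + p)
(-10358 - 1685)*(((-12 - 1*(-46)) - 37/(u(2, -7) + 43)) - 10608) = (-10358 - 1685)*(((-12 - 1*(-46)) - 37/((2 - 7)/(-8 + 2) + 43)) - 10608) = -12043*(((-12 + 46) - 37/(-5/(-6) + 43)) - 10608) = -12043*((34 - 37/(-1/6*(-5) + 43)) - 10608) = -12043*((34 - 37/(5/6 + 43)) - 10608) = -12043*((34 - 37/263/6) - 10608) = -12043*((34 - 37*6/263) - 10608) = -12043*((34 - 222/263) - 10608) = -12043*(8720/263 - 10608) = -12043*(-2781184/263) = 33493798912/263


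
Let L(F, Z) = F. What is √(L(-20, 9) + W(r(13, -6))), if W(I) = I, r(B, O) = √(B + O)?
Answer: √(-20 + √7) ≈ 4.1658*I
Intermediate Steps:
√(L(-20, 9) + W(r(13, -6))) = √(-20 + √(13 - 6)) = √(-20 + √7)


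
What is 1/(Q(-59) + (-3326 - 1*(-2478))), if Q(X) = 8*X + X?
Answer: -1/1379 ≈ -0.00072516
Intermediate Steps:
Q(X) = 9*X
1/(Q(-59) + (-3326 - 1*(-2478))) = 1/(9*(-59) + (-3326 - 1*(-2478))) = 1/(-531 + (-3326 + 2478)) = 1/(-531 - 848) = 1/(-1379) = -1/1379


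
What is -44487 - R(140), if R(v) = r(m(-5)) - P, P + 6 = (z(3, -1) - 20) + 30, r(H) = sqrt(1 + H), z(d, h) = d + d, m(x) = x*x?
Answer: -44477 - sqrt(26) ≈ -44482.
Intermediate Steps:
m(x) = x**2
z(d, h) = 2*d
P = 10 (P = -6 + ((2*3 - 20) + 30) = -6 + ((6 - 20) + 30) = -6 + (-14 + 30) = -6 + 16 = 10)
R(v) = -10 + sqrt(26) (R(v) = sqrt(1 + (-5)**2) - 1*10 = sqrt(1 + 25) - 10 = sqrt(26) - 10 = -10 + sqrt(26))
-44487 - R(140) = -44487 - (-10 + sqrt(26)) = -44487 + (10 - sqrt(26)) = -44477 - sqrt(26)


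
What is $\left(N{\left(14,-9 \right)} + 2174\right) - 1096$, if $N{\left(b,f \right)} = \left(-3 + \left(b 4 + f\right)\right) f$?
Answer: $682$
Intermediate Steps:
$N{\left(b,f \right)} = f \left(-3 + f + 4 b\right)$ ($N{\left(b,f \right)} = \left(-3 + \left(4 b + f\right)\right) f = \left(-3 + \left(f + 4 b\right)\right) f = \left(-3 + f + 4 b\right) f = f \left(-3 + f + 4 b\right)$)
$\left(N{\left(14,-9 \right)} + 2174\right) - 1096 = \left(- 9 \left(-3 - 9 + 4 \cdot 14\right) + 2174\right) - 1096 = \left(- 9 \left(-3 - 9 + 56\right) + 2174\right) - 1096 = \left(\left(-9\right) 44 + 2174\right) - 1096 = \left(-396 + 2174\right) - 1096 = 1778 - 1096 = 682$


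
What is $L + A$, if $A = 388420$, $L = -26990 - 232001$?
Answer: $129429$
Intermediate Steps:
$L = -258991$
$L + A = -258991 + 388420 = 129429$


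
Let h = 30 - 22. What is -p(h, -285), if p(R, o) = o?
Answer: 285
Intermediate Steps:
h = 8
-p(h, -285) = -1*(-285) = 285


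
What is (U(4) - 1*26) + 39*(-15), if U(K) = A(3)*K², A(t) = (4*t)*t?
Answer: -35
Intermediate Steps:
A(t) = 4*t²
U(K) = 36*K² (U(K) = (4*3²)*K² = (4*9)*K² = 36*K²)
(U(4) - 1*26) + 39*(-15) = (36*4² - 1*26) + 39*(-15) = (36*16 - 26) - 585 = (576 - 26) - 585 = 550 - 585 = -35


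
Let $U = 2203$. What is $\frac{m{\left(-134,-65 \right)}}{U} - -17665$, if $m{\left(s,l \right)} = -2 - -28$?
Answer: $\frac{38916021}{2203} \approx 17665.0$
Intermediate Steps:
$m{\left(s,l \right)} = 26$ ($m{\left(s,l \right)} = -2 + 28 = 26$)
$\frac{m{\left(-134,-65 \right)}}{U} - -17665 = \frac{26}{2203} - -17665 = 26 \cdot \frac{1}{2203} + 17665 = \frac{26}{2203} + 17665 = \frac{38916021}{2203}$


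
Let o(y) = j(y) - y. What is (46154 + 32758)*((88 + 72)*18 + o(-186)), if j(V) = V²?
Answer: 2971983744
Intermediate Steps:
o(y) = y² - y
(46154 + 32758)*((88 + 72)*18 + o(-186)) = (46154 + 32758)*((88 + 72)*18 - 186*(-1 - 186)) = 78912*(160*18 - 186*(-187)) = 78912*(2880 + 34782) = 78912*37662 = 2971983744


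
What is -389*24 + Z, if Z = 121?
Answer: -9215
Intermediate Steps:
-389*24 + Z = -389*24 + 121 = -9336 + 121 = -9215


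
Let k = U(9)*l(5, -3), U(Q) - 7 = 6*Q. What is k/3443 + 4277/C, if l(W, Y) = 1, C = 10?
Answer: 14726321/34430 ≈ 427.72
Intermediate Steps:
U(Q) = 7 + 6*Q
k = 61 (k = (7 + 6*9)*1 = (7 + 54)*1 = 61*1 = 61)
k/3443 + 4277/C = 61/3443 + 4277/10 = 14726321/34430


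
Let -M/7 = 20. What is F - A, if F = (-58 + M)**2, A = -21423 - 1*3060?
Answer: 63687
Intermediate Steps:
M = -140 (M = -7*20 = -140)
A = -24483 (A = -21423 - 3060 = -24483)
F = 39204 (F = (-58 - 140)**2 = (-198)**2 = 39204)
F - A = 39204 - 1*(-24483) = 39204 + 24483 = 63687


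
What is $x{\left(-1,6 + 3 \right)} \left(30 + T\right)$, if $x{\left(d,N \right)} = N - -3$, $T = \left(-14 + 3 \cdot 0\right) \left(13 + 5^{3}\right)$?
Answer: $-22824$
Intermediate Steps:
$T = -1932$ ($T = \left(-14 + 0\right) \left(13 + 125\right) = \left(-14\right) 138 = -1932$)
$x{\left(d,N \right)} = 3 + N$ ($x{\left(d,N \right)} = N + 3 = 3 + N$)
$x{\left(-1,6 + 3 \right)} \left(30 + T\right) = \left(3 + \left(6 + 3\right)\right) \left(30 - 1932\right) = \left(3 + 9\right) \left(-1902\right) = 12 \left(-1902\right) = -22824$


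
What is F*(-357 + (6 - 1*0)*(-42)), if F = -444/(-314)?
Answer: -135198/157 ≈ -861.13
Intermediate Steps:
F = 222/157 (F = -444*(-1/314) = 222/157 ≈ 1.4140)
F*(-357 + (6 - 1*0)*(-42)) = 222*(-357 + (6 - 1*0)*(-42))/157 = 222*(-357 + (6 + 0)*(-42))/157 = 222*(-357 + 6*(-42))/157 = 222*(-357 - 252)/157 = (222/157)*(-609) = -135198/157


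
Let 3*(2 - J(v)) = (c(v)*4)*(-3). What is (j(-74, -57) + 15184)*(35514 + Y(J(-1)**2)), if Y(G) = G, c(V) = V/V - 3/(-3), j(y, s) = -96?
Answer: 537344032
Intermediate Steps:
c(V) = 2 (c(V) = 1 - 3*(-1/3) = 1 + 1 = 2)
J(v) = 10 (J(v) = 2 - 2*4*(-3)/3 = 2 - 8*(-3)/3 = 2 - 1/3*(-24) = 2 + 8 = 10)
(j(-74, -57) + 15184)*(35514 + Y(J(-1)**2)) = (-96 + 15184)*(35514 + 10**2) = 15088*(35514 + 100) = 15088*35614 = 537344032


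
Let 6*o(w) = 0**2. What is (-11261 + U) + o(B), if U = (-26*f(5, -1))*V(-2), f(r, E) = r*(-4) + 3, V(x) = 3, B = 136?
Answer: -9935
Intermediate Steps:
f(r, E) = 3 - 4*r (f(r, E) = -4*r + 3 = 3 - 4*r)
U = 1326 (U = -26*(3 - 4*5)*3 = -26*(3 - 20)*3 = -26*(-17)*3 = 442*3 = 1326)
o(w) = 0 (o(w) = (1/6)*0**2 = (1/6)*0 = 0)
(-11261 + U) + o(B) = (-11261 + 1326) + 0 = -9935 + 0 = -9935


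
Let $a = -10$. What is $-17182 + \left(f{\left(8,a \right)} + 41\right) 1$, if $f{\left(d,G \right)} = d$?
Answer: $-17133$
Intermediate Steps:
$-17182 + \left(f{\left(8,a \right)} + 41\right) 1 = -17182 + \left(8 + 41\right) 1 = -17182 + 49 \cdot 1 = -17182 + 49 = -17133$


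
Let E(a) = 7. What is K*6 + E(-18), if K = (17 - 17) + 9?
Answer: 61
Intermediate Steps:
K = 9 (K = 0 + 9 = 9)
K*6 + E(-18) = 9*6 + 7 = 54 + 7 = 61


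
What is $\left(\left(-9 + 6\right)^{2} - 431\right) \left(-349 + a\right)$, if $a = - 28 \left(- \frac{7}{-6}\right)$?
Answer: $\frac{483190}{3} \approx 1.6106 \cdot 10^{5}$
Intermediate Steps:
$a = - \frac{98}{3}$ ($a = - 28 \left(\left(-7\right) \left(- \frac{1}{6}\right)\right) = \left(-28\right) \frac{7}{6} = - \frac{98}{3} \approx -32.667$)
$\left(\left(-9 + 6\right)^{2} - 431\right) \left(-349 + a\right) = \left(\left(-9 + 6\right)^{2} - 431\right) \left(-349 - \frac{98}{3}\right) = \left(\left(-3\right)^{2} - 431\right) \left(- \frac{1145}{3}\right) = \left(9 - 431\right) \left(- \frac{1145}{3}\right) = \left(-422\right) \left(- \frac{1145}{3}\right) = \frac{483190}{3}$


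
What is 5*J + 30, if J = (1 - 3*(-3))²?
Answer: 530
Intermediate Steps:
J = 100 (J = (1 + 9)² = 10² = 100)
5*J + 30 = 5*100 + 30 = 500 + 30 = 530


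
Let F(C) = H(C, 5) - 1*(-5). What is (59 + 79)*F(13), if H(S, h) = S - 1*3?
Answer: 2070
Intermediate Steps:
H(S, h) = -3 + S (H(S, h) = S - 3 = -3 + S)
F(C) = 2 + C (F(C) = (-3 + C) - 1*(-5) = (-3 + C) + 5 = 2 + C)
(59 + 79)*F(13) = (59 + 79)*(2 + 13) = 138*15 = 2070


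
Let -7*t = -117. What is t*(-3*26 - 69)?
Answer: -2457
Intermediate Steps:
t = 117/7 (t = -⅐*(-117) = 117/7 ≈ 16.714)
t*(-3*26 - 69) = 117*(-3*26 - 69)/7 = 117*(-78 - 69)/7 = (117/7)*(-147) = -2457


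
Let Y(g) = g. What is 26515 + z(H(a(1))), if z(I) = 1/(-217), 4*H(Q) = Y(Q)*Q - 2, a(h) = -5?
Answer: 5753754/217 ≈ 26515.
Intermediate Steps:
H(Q) = -1/2 + Q**2/4 (H(Q) = (Q*Q - 2)/4 = (Q**2 - 2)/4 = (-2 + Q**2)/4 = -1/2 + Q**2/4)
z(I) = -1/217
26515 + z(H(a(1))) = 26515 - 1/217 = 5753754/217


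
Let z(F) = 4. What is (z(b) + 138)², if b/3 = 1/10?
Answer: 20164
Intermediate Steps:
b = 3/10 ≈ 0.30000
(z(b) + 138)² = (4 + 138)² = 142² = 20164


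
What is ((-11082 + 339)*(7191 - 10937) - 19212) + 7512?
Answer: 40231578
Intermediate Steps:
((-11082 + 339)*(7191 - 10937) - 19212) + 7512 = (-10743*(-3746) - 19212) + 7512 = (40243278 - 19212) + 7512 = 40224066 + 7512 = 40231578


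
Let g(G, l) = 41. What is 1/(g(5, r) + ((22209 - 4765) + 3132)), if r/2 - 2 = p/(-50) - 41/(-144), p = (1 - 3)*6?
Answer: 1/20617 ≈ 4.8504e-5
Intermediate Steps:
p = -12 (p = -2*6 = -12)
r = 9089/1800 (r = 4 + 2*(-12/(-50) - 41/(-144)) = 4 + 2*(-12*(-1/50) - 41*(-1/144)) = 4 + 2*(6/25 + 41/144) = 4 + 2*(1889/3600) = 4 + 1889/1800 = 9089/1800 ≈ 5.0494)
1/(g(5, r) + ((22209 - 4765) + 3132)) = 1/(41 + ((22209 - 4765) + 3132)) = 1/(41 + (17444 + 3132)) = 1/(41 + 20576) = 1/20617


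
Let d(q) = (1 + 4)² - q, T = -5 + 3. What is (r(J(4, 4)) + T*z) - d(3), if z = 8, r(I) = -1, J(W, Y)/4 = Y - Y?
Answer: -39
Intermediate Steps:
J(W, Y) = 0 (J(W, Y) = 4*(Y - Y) = 4*0 = 0)
T = -2
d(q) = 25 - q (d(q) = 5² - q = 25 - q)
(r(J(4, 4)) + T*z) - d(3) = (-1 - 2*8) - (25 - 1*3) = (-1 - 16) - (25 - 3) = -17 - 1*22 = -17 - 22 = -39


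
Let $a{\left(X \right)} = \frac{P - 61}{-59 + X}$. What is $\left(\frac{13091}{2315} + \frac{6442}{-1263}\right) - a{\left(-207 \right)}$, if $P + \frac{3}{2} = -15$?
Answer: $\frac{409018021}{1555485540} \approx 0.26295$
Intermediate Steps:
$P = - \frac{33}{2}$ ($P = - \frac{3}{2} - 15 = - \frac{33}{2} \approx -16.5$)
$a{\left(X \right)} = - \frac{155}{2 \left(-59 + X\right)}$ ($a{\left(X \right)} = \frac{- \frac{33}{2} - 61}{-59 + X} = - \frac{155}{2 \left(-59 + X\right)}$)
$\left(\frac{13091}{2315} + \frac{6442}{-1263}\right) - a{\left(-207 \right)} = \left(\frac{13091}{2315} + \frac{6442}{-1263}\right) - - \frac{155}{-118 + 2 \left(-207\right)} = \left(13091 \cdot \frac{1}{2315} + 6442 \left(- \frac{1}{1263}\right)\right) - - \frac{155}{-118 - 414} = \left(\frac{13091}{2315} - \frac{6442}{1263}\right) - - \frac{155}{-532} = \frac{1620703}{2923845} - \left(-155\right) \left(- \frac{1}{532}\right) = \frac{1620703}{2923845} - \frac{155}{532} = \frac{409018021}{1555485540}$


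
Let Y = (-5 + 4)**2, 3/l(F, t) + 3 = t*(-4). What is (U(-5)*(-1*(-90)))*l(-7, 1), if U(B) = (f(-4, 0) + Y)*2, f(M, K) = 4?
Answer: -2700/7 ≈ -385.71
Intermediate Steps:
l(F, t) = 3/(-3 - 4*t) (l(F, t) = 3/(-3 + t*(-4)) = 3/(-3 - 4*t))
Y = 1 (Y = (-1)**2 = 1)
U(B) = 10 (U(B) = (4 + 1)*2 = 5*2 = 10)
(U(-5)*(-1*(-90)))*l(-7, 1) = (10*(-1*(-90)))*(-3/(3 + 4*1)) = (10*90)*(-3/(3 + 4)) = 900*(-3/7) = -2700/7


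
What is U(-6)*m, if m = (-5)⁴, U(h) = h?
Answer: -3750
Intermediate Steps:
m = 625
U(-6)*m = -6*625 = -3750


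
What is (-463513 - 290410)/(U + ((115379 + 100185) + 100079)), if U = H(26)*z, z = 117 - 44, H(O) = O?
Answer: -753923/317541 ≈ -2.3743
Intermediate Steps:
z = 73
U = 1898 (U = 26*73 = 1898)
(-463513 - 290410)/(U + ((115379 + 100185) + 100079)) = (-463513 - 290410)/(1898 + ((115379 + 100185) + 100079)) = -753923/(1898 + (215564 + 100079)) = -753923/(1898 + 315643) = -753923/317541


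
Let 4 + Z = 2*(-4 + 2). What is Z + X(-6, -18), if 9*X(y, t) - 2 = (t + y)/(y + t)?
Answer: -23/3 ≈ -7.6667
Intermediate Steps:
X(y, t) = ⅓ (X(y, t) = 2/9 + ((t + y)/(y + t))/9 = 2/9 + ((t + y)/(t + y))/9 = 2/9 + (⅑)*1 = 2/9 + ⅑ = ⅓)
Z = -8 (Z = -4 + 2*(-4 + 2) = -4 + 2*(-2) = -4 - 4 = -8)
Z + X(-6, -18) = -8 + ⅓ = -23/3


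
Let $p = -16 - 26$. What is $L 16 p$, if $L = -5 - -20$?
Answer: $-10080$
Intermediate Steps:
$L = 15$ ($L = -5 + 20 = 15$)
$p = -42$ ($p = -16 - 26 = -42$)
$L 16 p = 15 \cdot 16 \left(-42\right) = 240 \left(-42\right) = -10080$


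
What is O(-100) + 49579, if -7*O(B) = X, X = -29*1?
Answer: 347082/7 ≈ 49583.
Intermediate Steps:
X = -29
O(B) = 29/7 (O(B) = -1/7*(-29) = 29/7)
O(-100) + 49579 = 29/7 + 49579 = 347082/7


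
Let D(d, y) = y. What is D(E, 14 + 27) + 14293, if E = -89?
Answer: 14334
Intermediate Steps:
D(E, 14 + 27) + 14293 = (14 + 27) + 14293 = 41 + 14293 = 14334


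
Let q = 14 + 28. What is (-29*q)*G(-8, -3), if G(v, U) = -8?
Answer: 9744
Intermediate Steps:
q = 42
(-29*q)*G(-8, -3) = -29*42*(-8) = -1218*(-8) = 9744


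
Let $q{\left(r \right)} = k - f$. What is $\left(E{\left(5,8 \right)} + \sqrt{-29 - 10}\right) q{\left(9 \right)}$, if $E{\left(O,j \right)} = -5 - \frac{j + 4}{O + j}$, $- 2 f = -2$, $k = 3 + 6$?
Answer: $- \frac{616}{13} + 8 i \sqrt{39} \approx -47.385 + 49.96 i$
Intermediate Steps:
$k = 9$
$f = 1$ ($f = \left(- \frac{1}{2}\right) \left(-2\right) = 1$)
$E{\left(O,j \right)} = -5 - \frac{4 + j}{O + j}$
$q{\left(r \right)} = 8$ ($q{\left(r \right)} = 9 - 1 = 8$)
$\left(E{\left(5,8 \right)} + \sqrt{-29 - 10}\right) q{\left(9 \right)} = \left(\frac{-4 - 48 - 25}{5 + 8} + \sqrt{-29 - 10}\right) 8 = \left(\frac{-4 - 48 - 25}{13} + \sqrt{-39}\right) 8 = \left(\frac{1}{13} \left(-77\right) + i \sqrt{39}\right) 8 = \left(- \frac{77}{13} + i \sqrt{39}\right) 8 = - \frac{616}{13} + 8 i \sqrt{39}$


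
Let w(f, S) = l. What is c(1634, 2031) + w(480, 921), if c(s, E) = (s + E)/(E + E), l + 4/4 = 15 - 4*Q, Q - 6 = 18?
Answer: -329419/4062 ≈ -81.098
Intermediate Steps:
Q = 24 (Q = 6 + 18 = 24)
l = -82 (l = -1 + (15 - 4*24) = -1 + (15 - 96) = -1 - 81 = -82)
w(f, S) = -82
c(s, E) = (E + s)/(2*E) (c(s, E) = (E + s)/((2*E)) = (E + s)*(1/(2*E)) = (E + s)/(2*E))
c(1634, 2031) + w(480, 921) = (½)*(2031 + 1634)/2031 - 82 = (½)*(1/2031)*3665 - 82 = 3665/4062 - 82 = -329419/4062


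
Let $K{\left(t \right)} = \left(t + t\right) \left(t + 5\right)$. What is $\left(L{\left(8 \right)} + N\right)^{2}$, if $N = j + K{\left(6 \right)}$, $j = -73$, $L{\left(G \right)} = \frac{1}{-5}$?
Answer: $\frac{86436}{25} \approx 3457.4$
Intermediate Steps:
$L{\left(G \right)} = - \frac{1}{5}$
$K{\left(t \right)} = 2 t \left(5 + t\right)$
$N = 59$ ($N = -73 + 2 \cdot 6 \left(5 + 6\right) = -73 + 2 \cdot 6 \cdot 11 = -73 + 132 = 59$)
$\left(L{\left(8 \right)} + N\right)^{2} = \left(- \frac{1}{5} + 59\right)^{2} = \left(\frac{294}{5}\right)^{2} = \frac{86436}{25}$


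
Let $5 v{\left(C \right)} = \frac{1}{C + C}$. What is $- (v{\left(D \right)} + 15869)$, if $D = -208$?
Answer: $- \frac{33007519}{2080} \approx -15869.0$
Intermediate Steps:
$v{\left(C \right)} = \frac{1}{10 C}$ ($v{\left(C \right)} = \frac{1}{5 \left(C + C\right)} = \frac{1}{5 \cdot 2 C} = \frac{\frac{1}{2} \frac{1}{C}}{5} = \frac{1}{10 C}$)
$- (v{\left(D \right)} + 15869) = - (\frac{1}{10 \left(-208\right)} + 15869) = - (\frac{1}{10} \left(- \frac{1}{208}\right) + 15869) = - (- \frac{1}{2080} + 15869) = \left(-1\right) \frac{33007519}{2080} = - \frac{33007519}{2080}$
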